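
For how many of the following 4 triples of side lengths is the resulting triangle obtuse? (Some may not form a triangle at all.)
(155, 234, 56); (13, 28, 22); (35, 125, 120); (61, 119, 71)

2

(155,234,56): 56+155 ≤ 234, not a triangle
(13,28,22): 13²+22² = 653 < 784 = 28² → obtuse
(35,125,120): 35²+120² = 15625 = 125² → right
(61,119,71): 61²+71² = 8762 < 14161 = 119² → obtuse
2 of the 4 are obtuse.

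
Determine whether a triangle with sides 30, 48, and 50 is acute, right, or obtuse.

acute

Compare the square of the longest side to the sum of squares of the other two: 30² + 48² = 3204 > 2500 = 50².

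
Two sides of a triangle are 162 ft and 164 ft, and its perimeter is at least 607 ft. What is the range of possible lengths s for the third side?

Triangle inequality alone gives 2 < s < 326.
The perimeter condition gives s ≥ 607 − 162 − 164 = 281.
Intersecting the two: 281 ≤ s < 326.

281 ≤ s < 326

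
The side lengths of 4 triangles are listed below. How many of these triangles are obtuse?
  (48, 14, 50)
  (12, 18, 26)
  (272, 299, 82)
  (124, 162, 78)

(48,14,50): 14²+48² = 2500 = 50² → right
(12,18,26): 12²+18² = 468 < 676 = 26² → obtuse
(272,299,82): 82²+272² = 80708 < 89401 = 299² → obtuse
(124,162,78): 78²+124² = 21460 < 26244 = 162² → obtuse
3 of the 4 are obtuse.

3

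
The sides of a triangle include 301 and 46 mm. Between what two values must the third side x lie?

255 < x < 347 (mm)

By the triangle inequality, x must be less than 301 + 46 = 347 and greater than |301 − 46| = 255.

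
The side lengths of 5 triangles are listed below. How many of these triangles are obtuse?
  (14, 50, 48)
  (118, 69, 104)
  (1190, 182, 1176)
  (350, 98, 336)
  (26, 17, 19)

(14,50,48): 14²+48² = 2500 = 50² → right
(118,69,104): 69²+104² = 15577 > 13924 = 118² → acute
(1190,182,1176): 182²+1176² = 1416100 = 1190² → right
(350,98,336): 98²+336² = 122500 = 350² → right
(26,17,19): 17²+19² = 650 < 676 = 26² → obtuse
1 of the 5 is obtuse.

1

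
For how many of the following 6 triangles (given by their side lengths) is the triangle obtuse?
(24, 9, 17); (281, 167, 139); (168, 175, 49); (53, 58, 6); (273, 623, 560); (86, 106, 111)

(24,9,17): 9²+17² = 370 < 576 = 24² → obtuse
(281,167,139): 139²+167² = 47210 < 78961 = 281² → obtuse
(168,175,49): 49²+168² = 30625 = 175² → right
(53,58,6): 6²+53² = 2845 < 3364 = 58² → obtuse
(273,623,560): 273²+560² = 388129 = 623² → right
(86,106,111): 86²+106² = 18632 > 12321 = 111² → acute
3 of the 6 are obtuse.

3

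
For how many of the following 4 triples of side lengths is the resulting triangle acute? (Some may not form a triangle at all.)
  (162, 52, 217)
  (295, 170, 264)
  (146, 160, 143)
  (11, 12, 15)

(162,52,217): 52+162 ≤ 217, not a triangle
(295,170,264): 170²+264² = 98596 > 87025 = 295² → acute
(146,160,143): 143²+146² = 41765 > 25600 = 160² → acute
(11,12,15): 11²+12² = 265 > 225 = 15² → acute
3 of the 4 are acute.

3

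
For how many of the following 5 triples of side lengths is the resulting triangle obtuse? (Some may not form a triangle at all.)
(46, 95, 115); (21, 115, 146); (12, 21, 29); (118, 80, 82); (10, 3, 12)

4

(46,95,115): 46²+95² = 11141 < 13225 = 115² → obtuse
(21,115,146): 21+115 ≤ 146, not a triangle
(12,21,29): 12²+21² = 585 < 841 = 29² → obtuse
(118,80,82): 80²+82² = 13124 < 13924 = 118² → obtuse
(10,3,12): 3²+10² = 109 < 144 = 12² → obtuse
4 of the 5 are obtuse.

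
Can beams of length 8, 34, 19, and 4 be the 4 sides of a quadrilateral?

No

For a quadrilateral, each side must be shorter than the sum of the others.
Here the longest side is 34, but the remaining 3 sides sum to only 31.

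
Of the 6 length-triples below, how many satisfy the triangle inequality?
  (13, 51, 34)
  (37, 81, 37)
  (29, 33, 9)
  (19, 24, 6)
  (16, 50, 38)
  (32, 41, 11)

(13,34,51): 13+34 ≤ 51 → not valid
(37,37,81): 37+37 ≤ 81 → not valid
(9,29,33): 9+29 > 33 → valid
(6,19,24): 6+19 > 24 → valid
(16,38,50): 16+38 > 50 → valid
(11,32,41): 11+32 > 41 → valid
4 of the 6 triples form a triangle.

4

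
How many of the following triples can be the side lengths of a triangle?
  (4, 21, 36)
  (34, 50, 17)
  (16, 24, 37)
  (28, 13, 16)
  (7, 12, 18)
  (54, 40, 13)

(4,21,36): 4+21 ≤ 36 → not valid
(17,34,50): 17+34 > 50 → valid
(16,24,37): 16+24 > 37 → valid
(13,16,28): 13+16 > 28 → valid
(7,12,18): 7+12 > 18 → valid
(13,40,54): 13+40 ≤ 54 → not valid
4 of the 6 triples form a triangle.

4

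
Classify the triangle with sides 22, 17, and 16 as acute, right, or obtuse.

acute

Compare the square of the longest side to the sum of squares of the other two: 16² + 17² = 545 > 484 = 22².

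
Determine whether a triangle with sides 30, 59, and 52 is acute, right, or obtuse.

Compare the square of the longest side to the sum of squares of the other two: 30² + 52² = 3604 > 3481 = 59².

acute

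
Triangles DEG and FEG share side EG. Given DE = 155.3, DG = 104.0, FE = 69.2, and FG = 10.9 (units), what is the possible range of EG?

From triangle DEG: |155.3 − 104.0| < EG < 155.3 + 104.0, i.e. 51.3 < EG < 259.3.
From triangle FEG: 58.3 < EG < 80.1.
Both must hold, so EG lies in the intersection.

58.3 < EG < 80.1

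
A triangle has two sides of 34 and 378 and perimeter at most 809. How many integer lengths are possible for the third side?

Triangle inequality: 344 < x < 412. Perimeter ≤ 809 gives x ≤ 809 − 34 − 378 = 397.
So 344 < x ≤ 397; integers 345 through 397: 53 values.

53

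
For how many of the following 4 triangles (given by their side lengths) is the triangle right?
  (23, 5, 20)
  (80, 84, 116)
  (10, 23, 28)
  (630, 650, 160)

2

(23,5,20): 5²+20² = 425 < 529 = 23² → obtuse
(80,84,116): 80²+84² = 13456 = 116² → right
(10,23,28): 10²+23² = 629 < 784 = 28² → obtuse
(630,650,160): 160²+630² = 422500 = 650² → right
2 of the 4 are right.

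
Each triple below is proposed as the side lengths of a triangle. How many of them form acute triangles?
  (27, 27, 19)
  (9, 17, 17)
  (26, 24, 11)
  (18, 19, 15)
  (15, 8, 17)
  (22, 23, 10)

(27,27,19): 19²+27² = 1090 > 729 = 27² → acute
(9,17,17): 9²+17² = 370 > 289 = 17² → acute
(26,24,11): 11²+24² = 697 > 676 = 26² → acute
(18,19,15): 15²+18² = 549 > 361 = 19² → acute
(15,8,17): 8²+15² = 289 = 17² → right
(22,23,10): 10²+22² = 584 > 529 = 23² → acute
5 of the 6 are acute.

5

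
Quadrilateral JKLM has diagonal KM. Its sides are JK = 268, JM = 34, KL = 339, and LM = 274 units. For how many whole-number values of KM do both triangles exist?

67

From triangle JKM: 234 < KM < 302.
From triangle LKM: 65 < KM < 613.
Intersection: 234 < KM < 302, so integers 235 through 301: 67 values.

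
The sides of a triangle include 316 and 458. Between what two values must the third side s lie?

142 < s < 774

By the triangle inequality, s must be less than 316 + 458 = 774 and greater than |316 − 458| = 142.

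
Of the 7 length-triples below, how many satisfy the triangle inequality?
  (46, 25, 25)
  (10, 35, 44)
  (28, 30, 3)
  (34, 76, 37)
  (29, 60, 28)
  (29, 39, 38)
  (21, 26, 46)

5

(25,25,46): 25+25 > 46 → valid
(10,35,44): 10+35 > 44 → valid
(3,28,30): 3+28 > 30 → valid
(34,37,76): 34+37 ≤ 76 → not valid
(28,29,60): 28+29 ≤ 60 → not valid
(29,38,39): 29+38 > 39 → valid
(21,26,46): 21+26 > 46 → valid
5 of the 7 triples form a triangle.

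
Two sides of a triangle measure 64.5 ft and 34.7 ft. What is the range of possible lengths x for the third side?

By the triangle inequality, x must be less than 64.5 + 34.7 = 99.2 and greater than |64.5 − 34.7| = 29.8.

29.8 < x < 99.2 (ft)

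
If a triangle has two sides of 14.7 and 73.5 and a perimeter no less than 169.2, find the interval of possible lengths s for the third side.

81.0 ≤ s < 88.2

Triangle inequality alone gives 58.8 < s < 88.2.
The perimeter condition gives s ≥ 169.2 − 14.7 − 73.5 = 81.0.
Intersecting the two: 81.0 ≤ s < 88.2.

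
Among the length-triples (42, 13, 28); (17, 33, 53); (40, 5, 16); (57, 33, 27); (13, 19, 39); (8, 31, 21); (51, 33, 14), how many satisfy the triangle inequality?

(13,28,42): 13+28 ≤ 42 → not valid
(17,33,53): 17+33 ≤ 53 → not valid
(5,16,40): 5+16 ≤ 40 → not valid
(27,33,57): 27+33 > 57 → valid
(13,19,39): 13+19 ≤ 39 → not valid
(8,21,31): 8+21 ≤ 31 → not valid
(14,33,51): 14+33 ≤ 51 → not valid
1 of the 7 triples forms a triangle.

1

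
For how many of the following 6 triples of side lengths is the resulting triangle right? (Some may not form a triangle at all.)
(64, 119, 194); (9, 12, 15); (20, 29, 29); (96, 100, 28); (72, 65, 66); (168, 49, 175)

3

(64,119,194): 64+119 ≤ 194, not a triangle
(9,12,15): 9²+12² = 225 = 15² → right
(20,29,29): 20²+29² = 1241 > 841 = 29² → acute
(96,100,28): 28²+96² = 10000 = 100² → right
(72,65,66): 65²+66² = 8581 > 5184 = 72² → acute
(168,49,175): 49²+168² = 30625 = 175² → right
3 of the 6 are right.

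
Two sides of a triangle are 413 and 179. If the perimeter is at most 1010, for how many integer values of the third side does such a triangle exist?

184

Triangle inequality: 234 < x < 592. Perimeter ≤ 1010 gives x ≤ 1010 − 413 − 179 = 418.
So 234 < x ≤ 418; integers 235 through 418: 184 values.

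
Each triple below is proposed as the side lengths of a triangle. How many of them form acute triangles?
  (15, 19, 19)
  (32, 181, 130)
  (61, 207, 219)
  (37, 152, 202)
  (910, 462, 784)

1

(15,19,19): 15²+19² = 586 > 361 = 19² → acute
(32,181,130): 32+130 ≤ 181, not a triangle
(61,207,219): 61²+207² = 46570 < 47961 = 219² → obtuse
(37,152,202): 37+152 ≤ 202, not a triangle
(910,462,784): 462²+784² = 828100 = 910² → right
1 of the 5 is acute.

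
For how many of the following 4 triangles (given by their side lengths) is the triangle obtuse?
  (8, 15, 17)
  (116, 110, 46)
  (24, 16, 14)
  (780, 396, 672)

1

(8,15,17): 8²+15² = 289 = 17² → right
(116,110,46): 46²+110² = 14216 > 13456 = 116² → acute
(24,16,14): 14²+16² = 452 < 576 = 24² → obtuse
(780,396,672): 396²+672² = 608400 = 780² → right
1 of the 4 is obtuse.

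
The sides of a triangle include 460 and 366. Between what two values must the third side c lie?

By the triangle inequality, c must be less than 460 + 366 = 826 and greater than |460 − 366| = 94.

94 < c < 826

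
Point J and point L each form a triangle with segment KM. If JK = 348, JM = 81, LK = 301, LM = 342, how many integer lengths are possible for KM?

From triangle JKM: 267 < KM < 429.
From triangle LKM: 41 < KM < 643.
Intersection: 267 < KM < 429, so integers 268 through 428: 161 values.

161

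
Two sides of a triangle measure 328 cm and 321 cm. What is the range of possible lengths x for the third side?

7 < x < 649 (cm)

By the triangle inequality, x must be less than 328 + 321 = 649 and greater than |328 − 321| = 7.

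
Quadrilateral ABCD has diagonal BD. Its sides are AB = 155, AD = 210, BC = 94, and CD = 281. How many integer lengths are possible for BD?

From triangle ABD: 55 < BD < 365.
From triangle CBD: 187 < BD < 375.
Intersection: 187 < BD < 365, so integers 188 through 364: 177 values.

177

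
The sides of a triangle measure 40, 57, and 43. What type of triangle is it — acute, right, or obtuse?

Compare the square of the longest side to the sum of squares of the other two: 40² + 43² = 3449 > 3249 = 57².

acute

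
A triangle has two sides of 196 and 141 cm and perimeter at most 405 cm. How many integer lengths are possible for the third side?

13

Triangle inequality: 55 < x < 337. Perimeter ≤ 405 gives x ≤ 405 − 196 − 141 = 68.
So 55 < x ≤ 68; integers 56 through 68: 13 values.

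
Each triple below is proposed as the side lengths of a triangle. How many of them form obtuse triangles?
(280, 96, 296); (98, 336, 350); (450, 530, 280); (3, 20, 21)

(280,96,296): 96²+280² = 87616 = 296² → right
(98,336,350): 98²+336² = 122500 = 350² → right
(450,530,280): 280²+450² = 280900 = 530² → right
(3,20,21): 3²+20² = 409 < 441 = 21² → obtuse
1 of the 4 is obtuse.

1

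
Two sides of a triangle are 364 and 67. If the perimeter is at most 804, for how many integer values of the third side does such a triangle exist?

76

Triangle inequality: 297 < x < 431. Perimeter ≤ 804 gives x ≤ 804 − 364 − 67 = 373.
So 297 < x ≤ 373; integers 298 through 373: 76 values.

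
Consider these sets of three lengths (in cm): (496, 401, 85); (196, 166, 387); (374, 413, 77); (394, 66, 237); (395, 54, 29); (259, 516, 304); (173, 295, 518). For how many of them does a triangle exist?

(85,401,496): 85+401 ≤ 496 → not valid
(166,196,387): 166+196 ≤ 387 → not valid
(77,374,413): 77+374 > 413 → valid
(66,237,394): 66+237 ≤ 394 → not valid
(29,54,395): 29+54 ≤ 395 → not valid
(259,304,516): 259+304 > 516 → valid
(173,295,518): 173+295 ≤ 518 → not valid
2 of the 7 triples form a triangle.

2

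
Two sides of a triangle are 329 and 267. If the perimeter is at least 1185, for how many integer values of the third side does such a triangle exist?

7

Triangle inequality: 62 < x < 596. Perimeter ≥ 1185 gives x ≥ 1185 − 329 − 267 = 589.
So 589 ≤ x < 596; integers 589 through 595: 7 values.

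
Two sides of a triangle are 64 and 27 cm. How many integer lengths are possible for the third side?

53

The third side lies in the open interval (37, 91).
Integers from 38 to 90 inclusive: 90 − 38 + 1 = 53.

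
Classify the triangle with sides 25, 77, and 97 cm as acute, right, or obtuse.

obtuse

Compare the square of the longest side to the sum of squares of the other two: 25² + 77² = 6554 < 9409 = 97².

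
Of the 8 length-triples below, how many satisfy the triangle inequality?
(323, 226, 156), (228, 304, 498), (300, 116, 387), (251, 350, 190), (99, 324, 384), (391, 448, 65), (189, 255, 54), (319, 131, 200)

(156,226,323): 156+226 > 323 → valid
(228,304,498): 228+304 > 498 → valid
(116,300,387): 116+300 > 387 → valid
(190,251,350): 190+251 > 350 → valid
(99,324,384): 99+324 > 384 → valid
(65,391,448): 65+391 > 448 → valid
(54,189,255): 54+189 ≤ 255 → not valid
(131,200,319): 131+200 > 319 → valid
7 of the 8 triples form a triangle.

7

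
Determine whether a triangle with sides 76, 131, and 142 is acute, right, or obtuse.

Compare the square of the longest side to the sum of squares of the other two: 76² + 131² = 22937 > 20164 = 142².

acute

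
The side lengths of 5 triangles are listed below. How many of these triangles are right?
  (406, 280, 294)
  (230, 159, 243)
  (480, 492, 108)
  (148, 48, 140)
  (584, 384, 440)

4

(406,280,294): 280²+294² = 164836 = 406² → right
(230,159,243): 159²+230² = 78181 > 59049 = 243² → acute
(480,492,108): 108²+480² = 242064 = 492² → right
(148,48,140): 48²+140² = 21904 = 148² → right
(584,384,440): 384²+440² = 341056 = 584² → right
4 of the 5 are right.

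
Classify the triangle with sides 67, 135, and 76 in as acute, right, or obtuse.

Compare the square of the longest side to the sum of squares of the other two: 67² + 76² = 10265 < 18225 = 135².

obtuse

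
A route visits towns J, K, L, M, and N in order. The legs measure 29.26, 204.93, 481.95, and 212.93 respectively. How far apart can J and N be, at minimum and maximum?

34.83 ≤ JN ≤ 929.07

The maximum is all hops collinear in one direction: 29.26 + 204.93 + 481.95 + 212.93 = 929.07.
The longest hop is 481.95; the others sum to 447.12. Folding the others back against it leaves at least 481.95 − 447.12 = 34.83.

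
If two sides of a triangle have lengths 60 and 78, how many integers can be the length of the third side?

119

The third side lies in the open interval (18, 138).
Integers from 19 to 137 inclusive: 137 − 19 + 1 = 119.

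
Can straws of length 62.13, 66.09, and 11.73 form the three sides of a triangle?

Yes

The longest side is 66.09, and the other two sum to 73.86.
Since 73.86 > 66.09, the triangle inequality holds.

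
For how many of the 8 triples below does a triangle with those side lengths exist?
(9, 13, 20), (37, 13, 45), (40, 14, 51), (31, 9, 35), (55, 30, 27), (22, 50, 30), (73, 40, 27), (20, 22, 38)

7

(9,13,20): 9+13 > 20 → valid
(13,37,45): 13+37 > 45 → valid
(14,40,51): 14+40 > 51 → valid
(9,31,35): 9+31 > 35 → valid
(27,30,55): 27+30 > 55 → valid
(22,30,50): 22+30 > 50 → valid
(27,40,73): 27+40 ≤ 73 → not valid
(20,22,38): 20+22 > 38 → valid
7 of the 8 triples form a triangle.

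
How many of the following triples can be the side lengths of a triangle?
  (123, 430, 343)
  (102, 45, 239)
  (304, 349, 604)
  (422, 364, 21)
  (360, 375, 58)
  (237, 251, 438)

4

(123,343,430): 123+343 > 430 → valid
(45,102,239): 45+102 ≤ 239 → not valid
(304,349,604): 304+349 > 604 → valid
(21,364,422): 21+364 ≤ 422 → not valid
(58,360,375): 58+360 > 375 → valid
(237,251,438): 237+251 > 438 → valid
4 of the 6 triples form a triangle.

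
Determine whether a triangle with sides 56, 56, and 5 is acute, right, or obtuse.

Compare the square of the longest side to the sum of squares of the other two: 5² + 56² = 3161 > 3136 = 56².

acute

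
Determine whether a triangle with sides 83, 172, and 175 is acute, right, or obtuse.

acute

Compare the square of the longest side to the sum of squares of the other two: 83² + 172² = 36473 > 30625 = 175².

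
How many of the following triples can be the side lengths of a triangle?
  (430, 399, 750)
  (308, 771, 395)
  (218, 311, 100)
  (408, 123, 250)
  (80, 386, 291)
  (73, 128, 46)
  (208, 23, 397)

2

(399,430,750): 399+430 > 750 → valid
(308,395,771): 308+395 ≤ 771 → not valid
(100,218,311): 100+218 > 311 → valid
(123,250,408): 123+250 ≤ 408 → not valid
(80,291,386): 80+291 ≤ 386 → not valid
(46,73,128): 46+73 ≤ 128 → not valid
(23,208,397): 23+208 ≤ 397 → not valid
2 of the 7 triples form a triangle.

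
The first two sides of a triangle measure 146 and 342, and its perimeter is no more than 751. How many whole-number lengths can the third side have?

Triangle inequality: 196 < x < 488. Perimeter ≤ 751 gives x ≤ 751 − 146 − 342 = 263.
So 196 < x ≤ 263; integers 197 through 263: 67 values.

67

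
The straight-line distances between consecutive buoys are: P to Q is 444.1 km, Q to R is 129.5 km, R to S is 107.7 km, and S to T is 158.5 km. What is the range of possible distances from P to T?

48.4 ≤ PT ≤ 839.8 km

The maximum is all hops collinear in one direction: 444.1 + 129.5 + 107.7 + 158.5 = 839.8.
The longest hop is 444.1; the others sum to 395.7. Folding the others back against it leaves at least 444.1 − 395.7 = 48.4.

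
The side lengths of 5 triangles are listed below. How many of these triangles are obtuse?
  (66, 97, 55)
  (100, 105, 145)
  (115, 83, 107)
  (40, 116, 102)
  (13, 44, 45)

2

(66,97,55): 55²+66² = 7381 < 9409 = 97² → obtuse
(100,105,145): 100²+105² = 21025 = 145² → right
(115,83,107): 83²+107² = 18338 > 13225 = 115² → acute
(40,116,102): 40²+102² = 12004 < 13456 = 116² → obtuse
(13,44,45): 13²+44² = 2105 > 2025 = 45² → acute
2 of the 5 are obtuse.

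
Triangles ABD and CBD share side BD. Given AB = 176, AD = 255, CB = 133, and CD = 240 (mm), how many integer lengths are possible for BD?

From triangle ABD: 79 < BD < 431.
From triangle CBD: 107 < BD < 373.
Intersection: 107 < BD < 373, so integers 108 through 372: 265 values.

265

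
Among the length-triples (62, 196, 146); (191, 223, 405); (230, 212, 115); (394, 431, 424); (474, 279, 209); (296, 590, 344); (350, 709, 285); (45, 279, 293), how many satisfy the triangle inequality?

(62,146,196): 62+146 > 196 → valid
(191,223,405): 191+223 > 405 → valid
(115,212,230): 115+212 > 230 → valid
(394,424,431): 394+424 > 431 → valid
(209,279,474): 209+279 > 474 → valid
(296,344,590): 296+344 > 590 → valid
(285,350,709): 285+350 ≤ 709 → not valid
(45,279,293): 45+279 > 293 → valid
7 of the 8 triples form a triangle.

7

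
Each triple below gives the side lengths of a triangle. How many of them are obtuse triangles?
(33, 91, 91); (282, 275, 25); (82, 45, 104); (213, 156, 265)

(33,91,91): 33²+91² = 9370 > 8281 = 91² → acute
(282,275,25): 25²+275² = 76250 < 79524 = 282² → obtuse
(82,45,104): 45²+82² = 8749 < 10816 = 104² → obtuse
(213,156,265): 156²+213² = 69705 < 70225 = 265² → obtuse
3 of the 4 are obtuse.

3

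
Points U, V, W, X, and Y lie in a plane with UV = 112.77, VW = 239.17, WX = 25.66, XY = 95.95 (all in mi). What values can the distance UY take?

4.79 ≤ UY ≤ 473.55 mi

The maximum is all hops collinear in one direction: 112.77 + 239.17 + 25.66 + 95.95 = 473.55.
The longest hop is 239.17; the others sum to 234.38. Folding the others back against it leaves at least 239.17 − 234.38 = 4.79.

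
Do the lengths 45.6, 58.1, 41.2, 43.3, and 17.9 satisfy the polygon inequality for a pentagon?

A pentagon exists iff every side is shorter than the sum of the others — equivalently, the longest side is less than the sum of the rest.
Longest side 58.1 < 148.0 (sum of the remaining 4), so yes.

Yes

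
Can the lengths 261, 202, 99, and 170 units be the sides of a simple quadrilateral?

Yes

A quadrilateral exists iff every side is shorter than the sum of the others — equivalently, the longest side is less than the sum of the rest.
Longest side 261 < 471 (sum of the remaining 3), so yes.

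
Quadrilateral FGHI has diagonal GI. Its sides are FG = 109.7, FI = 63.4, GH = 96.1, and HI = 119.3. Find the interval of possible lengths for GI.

From triangle FGI: |109.7 − 63.4| < GI < 109.7 + 63.4, i.e. 46.3 < GI < 173.1.
From triangle HGI: 23.2 < GI < 215.4.
Both must hold, so GI lies in the intersection.

46.3 < GI < 173.1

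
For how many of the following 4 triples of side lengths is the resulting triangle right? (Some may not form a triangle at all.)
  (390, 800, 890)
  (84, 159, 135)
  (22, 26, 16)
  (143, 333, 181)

2

(390,800,890): 390²+800² = 792100 = 890² → right
(84,159,135): 84²+135² = 25281 = 159² → right
(22,26,16): 16²+22² = 740 > 676 = 26² → acute
(143,333,181): 143+181 ≤ 333, not a triangle
2 of the 4 are right.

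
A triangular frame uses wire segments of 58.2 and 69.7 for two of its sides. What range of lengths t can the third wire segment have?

11.5 < t < 127.9

By the triangle inequality, t must be less than 58.2 + 69.7 = 127.9 and greater than |58.2 − 69.7| = 11.5.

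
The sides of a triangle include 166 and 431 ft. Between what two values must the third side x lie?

By the triangle inequality, x must be less than 166 + 431 = 597 and greater than |166 − 431| = 265.

265 < x < 597 (ft)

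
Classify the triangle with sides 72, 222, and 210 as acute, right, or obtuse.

right

Compare the square of the longest side to the sum of squares of the other two: 72² + 210² = 49284 = 222².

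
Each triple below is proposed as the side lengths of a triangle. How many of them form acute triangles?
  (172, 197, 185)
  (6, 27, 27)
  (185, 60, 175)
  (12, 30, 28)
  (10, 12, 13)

4

(172,197,185): 172²+185² = 63809 > 38809 = 197² → acute
(6,27,27): 6²+27² = 765 > 729 = 27² → acute
(185,60,175): 60²+175² = 34225 = 185² → right
(12,30,28): 12²+28² = 928 > 900 = 30² → acute
(10,12,13): 10²+12² = 244 > 169 = 13² → acute
4 of the 5 are acute.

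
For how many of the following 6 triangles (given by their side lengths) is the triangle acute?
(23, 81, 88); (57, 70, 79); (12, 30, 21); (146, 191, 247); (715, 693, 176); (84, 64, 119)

1

(23,81,88): 23²+81² = 7090 < 7744 = 88² → obtuse
(57,70,79): 57²+70² = 8149 > 6241 = 79² → acute
(12,30,21): 12²+21² = 585 < 900 = 30² → obtuse
(146,191,247): 146²+191² = 57797 < 61009 = 247² → obtuse
(715,693,176): 176²+693² = 511225 = 715² → right
(84,64,119): 64²+84² = 11152 < 14161 = 119² → obtuse
1 of the 6 is acute.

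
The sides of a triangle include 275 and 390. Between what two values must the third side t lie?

115 < t < 665

By the triangle inequality, t must be less than 275 + 390 = 665 and greater than |275 − 390| = 115.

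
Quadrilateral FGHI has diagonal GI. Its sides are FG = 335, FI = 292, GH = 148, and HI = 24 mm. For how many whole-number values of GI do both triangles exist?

47

From triangle FGI: 43 < GI < 627.
From triangle HGI: 124 < GI < 172.
Intersection: 124 < GI < 172, so integers 125 through 171: 47 values.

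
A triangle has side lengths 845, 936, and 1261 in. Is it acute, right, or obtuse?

Compare the square of the longest side to the sum of squares of the other two: 845² + 936² = 1590121 = 1261².

right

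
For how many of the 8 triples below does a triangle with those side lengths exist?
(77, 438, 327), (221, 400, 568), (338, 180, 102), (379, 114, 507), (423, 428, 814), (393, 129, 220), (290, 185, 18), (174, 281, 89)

(77,327,438): 77+327 ≤ 438 → not valid
(221,400,568): 221+400 > 568 → valid
(102,180,338): 102+180 ≤ 338 → not valid
(114,379,507): 114+379 ≤ 507 → not valid
(423,428,814): 423+428 > 814 → valid
(129,220,393): 129+220 ≤ 393 → not valid
(18,185,290): 18+185 ≤ 290 → not valid
(89,174,281): 89+174 ≤ 281 → not valid
2 of the 8 triples form a triangle.

2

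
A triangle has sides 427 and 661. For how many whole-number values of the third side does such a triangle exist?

853

The third side lies in the open interval (234, 1088).
Integers from 235 to 1087 inclusive: 1087 − 235 + 1 = 853.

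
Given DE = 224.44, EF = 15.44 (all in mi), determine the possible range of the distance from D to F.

209.00 ≤ DF ≤ 239.88 mi

By the triangle inequality, |224.44 − 15.44| ≤ DF ≤ 224.44 + 15.44.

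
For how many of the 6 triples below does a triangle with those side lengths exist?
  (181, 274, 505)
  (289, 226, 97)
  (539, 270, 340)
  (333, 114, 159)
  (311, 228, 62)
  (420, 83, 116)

2

(181,274,505): 181+274 ≤ 505 → not valid
(97,226,289): 97+226 > 289 → valid
(270,340,539): 270+340 > 539 → valid
(114,159,333): 114+159 ≤ 333 → not valid
(62,228,311): 62+228 ≤ 311 → not valid
(83,116,420): 83+116 ≤ 420 → not valid
2 of the 6 triples form a triangle.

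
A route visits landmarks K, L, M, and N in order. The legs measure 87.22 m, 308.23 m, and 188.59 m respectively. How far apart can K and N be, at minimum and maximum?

The maximum is all hops collinear in one direction: 87.22 + 308.23 + 188.59 = 584.04.
The longest hop is 308.23; the others sum to 275.81. Folding the others back against it leaves at least 308.23 − 275.81 = 32.42.

32.42 ≤ KN ≤ 584.04 m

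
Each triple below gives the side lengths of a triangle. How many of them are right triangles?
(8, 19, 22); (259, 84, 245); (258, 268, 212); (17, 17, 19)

1

(8,19,22): 8²+19² = 425 < 484 = 22² → obtuse
(259,84,245): 84²+245² = 67081 = 259² → right
(258,268,212): 212²+258² = 111508 > 71824 = 268² → acute
(17,17,19): 17²+17² = 578 > 361 = 19² → acute
1 of the 4 is right.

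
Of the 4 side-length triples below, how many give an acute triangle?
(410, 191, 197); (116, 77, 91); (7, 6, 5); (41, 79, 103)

(410,191,197): 191+197 ≤ 410, not a triangle
(116,77,91): 77²+91² = 14210 > 13456 = 116² → acute
(7,6,5): 5²+6² = 61 > 49 = 7² → acute
(41,79,103): 41²+79² = 7922 < 10609 = 103² → obtuse
2 of the 4 are acute.

2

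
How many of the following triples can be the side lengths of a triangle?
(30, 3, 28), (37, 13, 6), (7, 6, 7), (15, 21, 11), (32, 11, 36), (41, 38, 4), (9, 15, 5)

(3,28,30): 3+28 > 30 → valid
(6,13,37): 6+13 ≤ 37 → not valid
(6,7,7): 6+7 > 7 → valid
(11,15,21): 11+15 > 21 → valid
(11,32,36): 11+32 > 36 → valid
(4,38,41): 4+38 > 41 → valid
(5,9,15): 5+9 ≤ 15 → not valid
5 of the 7 triples form a triangle.

5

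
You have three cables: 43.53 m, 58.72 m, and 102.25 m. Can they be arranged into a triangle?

No

The two shorter sides sum to 102.25, exactly equal to the longest side 102.25.
That gives only a degenerate (flat) triangle — the inequality must be strict.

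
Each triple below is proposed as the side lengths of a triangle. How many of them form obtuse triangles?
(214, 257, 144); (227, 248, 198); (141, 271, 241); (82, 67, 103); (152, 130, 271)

1

(214,257,144): 144²+214² = 66532 > 66049 = 257² → acute
(227,248,198): 198²+227² = 90733 > 61504 = 248² → acute
(141,271,241): 141²+241² = 77962 > 73441 = 271² → acute
(82,67,103): 67²+82² = 11213 > 10609 = 103² → acute
(152,130,271): 130²+152² = 40004 < 73441 = 271² → obtuse
1 of the 5 is obtuse.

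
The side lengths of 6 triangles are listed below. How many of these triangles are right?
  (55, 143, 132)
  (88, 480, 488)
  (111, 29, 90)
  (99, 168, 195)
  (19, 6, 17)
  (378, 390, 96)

4

(55,143,132): 55²+132² = 20449 = 143² → right
(88,480,488): 88²+480² = 238144 = 488² → right
(111,29,90): 29²+90² = 8941 < 12321 = 111² → obtuse
(99,168,195): 99²+168² = 38025 = 195² → right
(19,6,17): 6²+17² = 325 < 361 = 19² → obtuse
(378,390,96): 96²+378² = 152100 = 390² → right
4 of the 6 are right.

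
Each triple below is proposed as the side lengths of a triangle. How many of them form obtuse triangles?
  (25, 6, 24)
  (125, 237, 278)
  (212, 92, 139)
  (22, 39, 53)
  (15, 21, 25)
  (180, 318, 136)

4

(25,6,24): 6²+24² = 612 < 625 = 25² → obtuse
(125,237,278): 125²+237² = 71794 < 77284 = 278² → obtuse
(212,92,139): 92²+139² = 27785 < 44944 = 212² → obtuse
(22,39,53): 22²+39² = 2005 < 2809 = 53² → obtuse
(15,21,25): 15²+21² = 666 > 625 = 25² → acute
(180,318,136): 136+180 ≤ 318, not a triangle
4 of the 6 are obtuse.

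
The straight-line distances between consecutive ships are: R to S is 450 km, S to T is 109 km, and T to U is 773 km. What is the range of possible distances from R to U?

214 ≤ RU ≤ 1332 km

The maximum is all hops collinear in one direction: 450 + 109 + 773 = 1332.
The longest hop is 773; the others sum to 559. Folding the others back against it leaves at least 773 − 559 = 214.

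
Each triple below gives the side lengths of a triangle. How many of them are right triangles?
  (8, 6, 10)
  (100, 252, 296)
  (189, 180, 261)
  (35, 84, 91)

3

(8,6,10): 6²+8² = 100 = 10² → right
(100,252,296): 100²+252² = 73504 < 87616 = 296² → obtuse
(189,180,261): 180²+189² = 68121 = 261² → right
(35,84,91): 35²+84² = 8281 = 91² → right
3 of the 4 are right.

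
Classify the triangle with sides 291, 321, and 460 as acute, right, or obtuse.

Compare the square of the longest side to the sum of squares of the other two: 291² + 321² = 187722 < 211600 = 460².

obtuse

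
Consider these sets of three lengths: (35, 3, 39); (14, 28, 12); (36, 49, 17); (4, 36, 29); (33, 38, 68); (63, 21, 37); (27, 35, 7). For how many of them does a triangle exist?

2

(3,35,39): 3+35 ≤ 39 → not valid
(12,14,28): 12+14 ≤ 28 → not valid
(17,36,49): 17+36 > 49 → valid
(4,29,36): 4+29 ≤ 36 → not valid
(33,38,68): 33+38 > 68 → valid
(21,37,63): 21+37 ≤ 63 → not valid
(7,27,35): 7+27 ≤ 35 → not valid
2 of the 7 triples form a triangle.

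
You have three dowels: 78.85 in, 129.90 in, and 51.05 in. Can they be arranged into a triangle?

No

The two shorter sides sum to 129.90, exactly equal to the longest side 129.90.
That gives only a degenerate (flat) triangle — the inequality must be strict.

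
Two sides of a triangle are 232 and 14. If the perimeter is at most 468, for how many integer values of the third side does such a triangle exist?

Triangle inequality: 218 < x < 246. Perimeter ≤ 468 gives x ≤ 468 − 232 − 14 = 222.
So 218 < x ≤ 222; integers 219 through 222: 4 values.

4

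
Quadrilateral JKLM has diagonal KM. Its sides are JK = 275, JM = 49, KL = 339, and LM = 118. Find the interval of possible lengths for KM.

226 < KM < 324

From triangle JKM: |275 − 49| < KM < 275 + 49, i.e. 226 < KM < 324.
From triangle LKM: 221 < KM < 457.
Both must hold, so KM lies in the intersection.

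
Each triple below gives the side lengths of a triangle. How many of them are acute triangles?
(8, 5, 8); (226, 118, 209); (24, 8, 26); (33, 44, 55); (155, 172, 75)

(8,5,8): 5²+8² = 89 > 64 = 8² → acute
(226,118,209): 118²+209² = 57605 > 51076 = 226² → acute
(24,8,26): 8²+24² = 640 < 676 = 26² → obtuse
(33,44,55): 33²+44² = 3025 = 55² → right
(155,172,75): 75²+155² = 29650 > 29584 = 172² → acute
3 of the 5 are acute.

3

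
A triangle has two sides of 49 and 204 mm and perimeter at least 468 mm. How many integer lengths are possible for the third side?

38

Triangle inequality: 155 < x < 253. Perimeter ≥ 468 gives x ≥ 468 − 49 − 204 = 215.
So 215 ≤ x < 253; integers 215 through 252: 38 values.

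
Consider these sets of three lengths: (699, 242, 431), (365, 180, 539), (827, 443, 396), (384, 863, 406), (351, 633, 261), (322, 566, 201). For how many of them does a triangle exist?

(242,431,699): 242+431 ≤ 699 → not valid
(180,365,539): 180+365 > 539 → valid
(396,443,827): 396+443 > 827 → valid
(384,406,863): 384+406 ≤ 863 → not valid
(261,351,633): 261+351 ≤ 633 → not valid
(201,322,566): 201+322 ≤ 566 → not valid
2 of the 6 triples form a triangle.

2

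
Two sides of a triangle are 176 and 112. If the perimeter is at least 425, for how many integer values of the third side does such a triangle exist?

Triangle inequality: 64 < x < 288. Perimeter ≥ 425 gives x ≥ 425 − 176 − 112 = 137.
So 137 ≤ x < 288; integers 137 through 287: 151 values.

151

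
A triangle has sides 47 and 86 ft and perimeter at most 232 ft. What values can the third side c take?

39 < c ≤ 99 ft

Triangle inequality alone gives 39 < c < 133.
The perimeter condition gives c ≤ 232 − 47 − 86 = 99.
Intersecting the two: 39 < c ≤ 99.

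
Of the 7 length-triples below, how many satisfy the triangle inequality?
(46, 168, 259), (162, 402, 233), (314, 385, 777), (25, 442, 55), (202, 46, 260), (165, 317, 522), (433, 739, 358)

(46,168,259): 46+168 ≤ 259 → not valid
(162,233,402): 162+233 ≤ 402 → not valid
(314,385,777): 314+385 ≤ 777 → not valid
(25,55,442): 25+55 ≤ 442 → not valid
(46,202,260): 46+202 ≤ 260 → not valid
(165,317,522): 165+317 ≤ 522 → not valid
(358,433,739): 358+433 > 739 → valid
1 of the 7 triples forms a triangle.

1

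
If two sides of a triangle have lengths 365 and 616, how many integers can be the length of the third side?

729

The third side lies in the open interval (251, 981).
Integers from 252 to 980 inclusive: 980 − 252 + 1 = 729.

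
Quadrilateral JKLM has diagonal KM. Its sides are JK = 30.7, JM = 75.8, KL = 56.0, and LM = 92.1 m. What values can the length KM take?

From triangle JKM: |30.7 − 75.8| < KM < 30.7 + 75.8, i.e. 45.1 < KM < 106.5.
From triangle LKM: 36.1 < KM < 148.1.
Both must hold, so KM lies in the intersection.

45.1 < KM < 106.5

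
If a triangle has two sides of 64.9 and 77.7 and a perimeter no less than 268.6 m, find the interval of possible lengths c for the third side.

Triangle inequality alone gives 12.8 < c < 142.6.
The perimeter condition gives c ≥ 268.6 − 64.9 − 77.7 = 126.0.
Intersecting the two: 126.0 ≤ c < 142.6.

126.0 ≤ c < 142.6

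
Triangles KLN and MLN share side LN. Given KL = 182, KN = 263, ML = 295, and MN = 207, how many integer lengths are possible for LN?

From triangle KLN: 81 < LN < 445.
From triangle MLN: 88 < LN < 502.
Intersection: 88 < LN < 445, so integers 89 through 444: 356 values.

356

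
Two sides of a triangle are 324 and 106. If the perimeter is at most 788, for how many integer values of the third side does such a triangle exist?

Triangle inequality: 218 < x < 430. Perimeter ≤ 788 gives x ≤ 788 − 324 − 106 = 358.
So 218 < x ≤ 358; integers 219 through 358: 140 values.

140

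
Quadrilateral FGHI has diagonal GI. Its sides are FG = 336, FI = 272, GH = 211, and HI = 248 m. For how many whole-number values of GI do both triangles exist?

394

From triangle FGI: 64 < GI < 608.
From triangle HGI: 37 < GI < 459.
Intersection: 64 < GI < 459, so integers 65 through 458: 394 values.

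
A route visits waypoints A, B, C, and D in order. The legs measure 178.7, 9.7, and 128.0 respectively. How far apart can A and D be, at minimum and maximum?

41.0 ≤ AD ≤ 316.4

The maximum is all hops collinear in one direction: 178.7 + 9.7 + 128.0 = 316.4.
The longest hop is 178.7; the others sum to 137.7. Folding the others back against it leaves at least 178.7 − 137.7 = 41.0.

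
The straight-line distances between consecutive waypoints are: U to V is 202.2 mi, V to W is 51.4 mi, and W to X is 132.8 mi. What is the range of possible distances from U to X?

18.0 ≤ UX ≤ 386.4 mi

The maximum is all hops collinear in one direction: 202.2 + 51.4 + 132.8 = 386.4.
The longest hop is 202.2; the others sum to 184.2. Folding the others back against it leaves at least 202.2 − 184.2 = 18.0.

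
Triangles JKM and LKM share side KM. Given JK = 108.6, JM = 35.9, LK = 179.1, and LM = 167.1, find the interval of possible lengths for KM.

From triangle JKM: |108.6 − 35.9| < KM < 108.6 + 35.9, i.e. 72.7 < KM < 144.5.
From triangle LKM: 12.0 < KM < 346.2.
Both must hold, so KM lies in the intersection.

72.7 < KM < 144.5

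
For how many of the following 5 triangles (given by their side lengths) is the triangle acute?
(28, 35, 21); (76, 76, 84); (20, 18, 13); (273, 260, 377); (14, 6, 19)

2

(28,35,21): 21²+28² = 1225 = 35² → right
(76,76,84): 76²+76² = 11552 > 7056 = 84² → acute
(20,18,13): 13²+18² = 493 > 400 = 20² → acute
(273,260,377): 260²+273² = 142129 = 377² → right
(14,6,19): 6²+14² = 232 < 361 = 19² → obtuse
2 of the 5 are acute.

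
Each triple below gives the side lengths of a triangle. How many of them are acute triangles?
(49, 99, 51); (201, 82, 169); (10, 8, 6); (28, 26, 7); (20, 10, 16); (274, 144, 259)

(49,99,51): 49²+51² = 5002 < 9801 = 99² → obtuse
(201,82,169): 82²+169² = 35285 < 40401 = 201² → obtuse
(10,8,6): 6²+8² = 100 = 10² → right
(28,26,7): 7²+26² = 725 < 784 = 28² → obtuse
(20,10,16): 10²+16² = 356 < 400 = 20² → obtuse
(274,144,259): 144²+259² = 87817 > 75076 = 274² → acute
1 of the 6 is acute.

1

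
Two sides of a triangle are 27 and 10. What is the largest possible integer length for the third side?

The third side must be strictly less than 27 + 10 = 37.
The largest integer below 37 is 36.

36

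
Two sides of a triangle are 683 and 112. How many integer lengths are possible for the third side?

The third side lies in the open interval (571, 795).
Integers from 572 to 794 inclusive: 794 − 572 + 1 = 223.

223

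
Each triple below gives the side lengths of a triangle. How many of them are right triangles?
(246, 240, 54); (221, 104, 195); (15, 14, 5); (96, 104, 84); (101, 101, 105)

(246,240,54): 54²+240² = 60516 = 246² → right
(221,104,195): 104²+195² = 48841 = 221² → right
(15,14,5): 5²+14² = 221 < 225 = 15² → obtuse
(96,104,84): 84²+96² = 16272 > 10816 = 104² → acute
(101,101,105): 101²+101² = 20402 > 11025 = 105² → acute
2 of the 5 are right.

2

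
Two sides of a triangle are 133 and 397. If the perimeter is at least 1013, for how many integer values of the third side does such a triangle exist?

Triangle inequality: 264 < x < 530. Perimeter ≥ 1013 gives x ≥ 1013 − 133 − 397 = 483.
So 483 ≤ x < 530; integers 483 through 529: 47 values.

47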